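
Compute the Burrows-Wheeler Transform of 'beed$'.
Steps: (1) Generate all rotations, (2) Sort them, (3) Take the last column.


Rotations (sorted):
  0: $beed -> last char: d
  1: beed$ -> last char: $
  2: d$bee -> last char: e
  3: ed$be -> last char: e
  4: eed$b -> last char: b


BWT = d$eeb


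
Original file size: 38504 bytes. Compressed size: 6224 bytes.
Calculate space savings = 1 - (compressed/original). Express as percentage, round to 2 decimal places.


ratio = compressed/original = 6224/38504 = 0.161646
savings = 1 - ratio = 1 - 0.161646 = 0.838354
as a percentage: 0.838354 * 100 = 83.84%

Space savings = 1 - 6224/38504 = 83.84%


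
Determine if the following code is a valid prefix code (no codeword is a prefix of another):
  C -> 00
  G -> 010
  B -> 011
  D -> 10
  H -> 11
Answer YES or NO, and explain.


Checking each pair (does one codeword prefix another?):
  C='00' vs G='010': no prefix
  C='00' vs B='011': no prefix
  C='00' vs D='10': no prefix
  C='00' vs H='11': no prefix
  G='010' vs C='00': no prefix
  G='010' vs B='011': no prefix
  G='010' vs D='10': no prefix
  G='010' vs H='11': no prefix
  B='011' vs C='00': no prefix
  B='011' vs G='010': no prefix
  B='011' vs D='10': no prefix
  B='011' vs H='11': no prefix
  D='10' vs C='00': no prefix
  D='10' vs G='010': no prefix
  D='10' vs B='011': no prefix
  D='10' vs H='11': no prefix
  H='11' vs C='00': no prefix
  H='11' vs G='010': no prefix
  H='11' vs B='011': no prefix
  H='11' vs D='10': no prefix
No violation found over all pairs.

YES -- this is a valid prefix code. No codeword is a prefix of any other codeword.


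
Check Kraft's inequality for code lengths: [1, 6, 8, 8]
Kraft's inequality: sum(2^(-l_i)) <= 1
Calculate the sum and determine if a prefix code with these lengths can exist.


Sum = 2^(-1) + 2^(-6) + 2^(-8) + 2^(-8)
    = 0.5 + 0.015625 + 0.00390625 + 0.00390625
    = 134/256 = 0.5234375
Since 0.5234375 <= 1, Kraft's inequality IS satisfied.
A prefix code with these lengths CAN exist.

Kraft sum = 0.5234375. Satisfied.


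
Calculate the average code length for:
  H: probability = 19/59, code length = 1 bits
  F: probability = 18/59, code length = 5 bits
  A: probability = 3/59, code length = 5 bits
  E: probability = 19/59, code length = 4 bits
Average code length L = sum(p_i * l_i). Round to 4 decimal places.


Weighted contributions p_i * l_i:
  H: (19/59) * 1 = 19/59
  F: (18/59) * 5 = 90/59
  A: (3/59) * 5 = 15/59
  E: (19/59) * 4 = 76/59
Sum = (19 + 90 + 15 + 76)/59 = 200/59

L = 200/59 = 3.3898 bits/symbol


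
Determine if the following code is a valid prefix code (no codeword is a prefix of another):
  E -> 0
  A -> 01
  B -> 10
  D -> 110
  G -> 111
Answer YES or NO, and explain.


Checking each pair (does one codeword prefix another?):
  E='0' vs A='01': prefix -- VIOLATION

NO -- this is NOT a valid prefix code. E (0) is a prefix of A (01).


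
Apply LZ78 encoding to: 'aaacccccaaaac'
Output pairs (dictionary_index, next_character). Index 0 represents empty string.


LZ78 encoding steps:
Dictionary: {0: ''}
Step 1: w='' (idx 0), next='a' -> output (0, 'a'), add 'a' as idx 1
Step 2: w='a' (idx 1), next='a' -> output (1, 'a'), add 'aa' as idx 2
Step 3: w='' (idx 0), next='c' -> output (0, 'c'), add 'c' as idx 3
Step 4: w='c' (idx 3), next='c' -> output (3, 'c'), add 'cc' as idx 4
Step 5: w='cc' (idx 4), next='a' -> output (4, 'a'), add 'cca' as idx 5
Step 6: w='aa' (idx 2), next='a' -> output (2, 'a'), add 'aaa' as idx 6
Step 7: w='c' (idx 3), end of input -> output (3, '')


Encoded: [(0, 'a'), (1, 'a'), (0, 'c'), (3, 'c'), (4, 'a'), (2, 'a'), (3, '')]


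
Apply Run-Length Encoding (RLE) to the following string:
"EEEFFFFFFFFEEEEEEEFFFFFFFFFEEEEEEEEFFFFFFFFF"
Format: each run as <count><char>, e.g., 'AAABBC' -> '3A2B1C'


Scanning runs left to right:
  i=0: run of 'E' x 3 -> '3E'
  i=3: run of 'F' x 8 -> '8F'
  i=11: run of 'E' x 7 -> '7E'
  i=18: run of 'F' x 9 -> '9F'
  i=27: run of 'E' x 8 -> '8E'
  i=35: run of 'F' x 9 -> '9F'

RLE = 3E8F7E9F8E9F


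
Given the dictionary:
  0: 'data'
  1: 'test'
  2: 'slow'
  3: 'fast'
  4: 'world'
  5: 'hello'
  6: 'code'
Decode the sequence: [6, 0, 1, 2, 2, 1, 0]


Look up each index in the dictionary:
  6 -> 'code'
  0 -> 'data'
  1 -> 'test'
  2 -> 'slow'
  2 -> 'slow'
  1 -> 'test'
  0 -> 'data'

Decoded: "code data test slow slow test data"


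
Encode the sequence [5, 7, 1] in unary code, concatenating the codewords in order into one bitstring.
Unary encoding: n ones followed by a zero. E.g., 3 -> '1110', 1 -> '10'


Encode each number as n ones followed by a terminating 0:
  5 -> 111110 (6 bits)
  7 -> 11111110 (8 bits)
  1 -> 10 (2 bits)
Total length = 6 + 8 + 2 = 16 bits.

Unary([5, 7, 1]) = 1111101111111010 (16 bits)


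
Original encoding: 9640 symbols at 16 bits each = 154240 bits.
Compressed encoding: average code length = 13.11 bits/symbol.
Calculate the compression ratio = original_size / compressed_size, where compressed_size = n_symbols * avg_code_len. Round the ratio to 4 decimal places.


original_size = n_symbols * orig_bits = 9640 * 16 = 154240 bits
compressed_size = n_symbols * avg_code_len = 9640 * 13.11 = 126380.4 bits
ratio = original_size / compressed_size = 154240 / 126380.4 = 1.2204

Compression ratio = 1.2204


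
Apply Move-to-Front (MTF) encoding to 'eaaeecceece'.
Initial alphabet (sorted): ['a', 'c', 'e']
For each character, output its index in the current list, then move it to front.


MTF encoding:
'e': index 2 in ['a', 'c', 'e'] -> ['e', 'a', 'c']
'a': index 1 in ['e', 'a', 'c'] -> ['a', 'e', 'c']
'a': index 0 in ['a', 'e', 'c'] -> ['a', 'e', 'c']
'e': index 1 in ['a', 'e', 'c'] -> ['e', 'a', 'c']
'e': index 0 in ['e', 'a', 'c'] -> ['e', 'a', 'c']
'c': index 2 in ['e', 'a', 'c'] -> ['c', 'e', 'a']
'c': index 0 in ['c', 'e', 'a'] -> ['c', 'e', 'a']
'e': index 1 in ['c', 'e', 'a'] -> ['e', 'c', 'a']
'e': index 0 in ['e', 'c', 'a'] -> ['e', 'c', 'a']
'c': index 1 in ['e', 'c', 'a'] -> ['c', 'e', 'a']
'e': index 1 in ['c', 'e', 'a'] -> ['e', 'c', 'a']


Output: [2, 1, 0, 1, 0, 2, 0, 1, 0, 1, 1]


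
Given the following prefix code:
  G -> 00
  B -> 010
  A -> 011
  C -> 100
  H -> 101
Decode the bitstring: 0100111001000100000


Decoding step by step:
Bits 010 -> B
Bits 011 -> A
Bits 100 -> C
Bits 100 -> C
Bits 010 -> B
Bits 00 -> G
Bits 00 -> G


Decoded message: BACCBGG


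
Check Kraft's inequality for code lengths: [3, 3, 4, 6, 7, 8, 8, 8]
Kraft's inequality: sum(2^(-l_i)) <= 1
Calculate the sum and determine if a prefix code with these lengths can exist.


Sum = 2^(-3) + 2^(-3) + 2^(-4) + 2^(-6) + 2^(-7) + 2^(-8) + 2^(-8) + 2^(-8)
    = 0.125 + 0.125 + 0.0625 + 0.015625 + 0.0078125 + 0.00390625 + 0.00390625 + 0.00390625
    = 89/256 = 0.34765625
Since 0.34765625 <= 1, Kraft's inequality IS satisfied.
A prefix code with these lengths CAN exist.

Kraft sum = 0.34765625. Satisfied.


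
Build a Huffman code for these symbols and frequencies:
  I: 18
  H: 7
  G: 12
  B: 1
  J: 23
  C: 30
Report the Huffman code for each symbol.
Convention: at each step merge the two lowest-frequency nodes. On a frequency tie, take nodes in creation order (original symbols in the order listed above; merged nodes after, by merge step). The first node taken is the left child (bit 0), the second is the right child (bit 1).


Huffman tree construction:
Step 1: Merge B(1) + H(7) = 8
Step 2: Merge (B+H)(8) + G(12) = 20
Step 3: Merge I(18) + ((B+H)+G)(20) = 38
Step 4: Merge J(23) + C(30) = 53
Step 5: Merge (I+((B+H)+G))(38) + (J+C)(53) = 91
Read each symbol's code off the tree from the root (left child = 0, right child = 1).

Codes:
  I: 00 (length 2)
  H: 0101 (length 4)
  G: 011 (length 3)
  B: 0100 (length 4)
  J: 10 (length 2)
  C: 11 (length 2)
Average code length: 210/91 = 2.3077 bits/symbol


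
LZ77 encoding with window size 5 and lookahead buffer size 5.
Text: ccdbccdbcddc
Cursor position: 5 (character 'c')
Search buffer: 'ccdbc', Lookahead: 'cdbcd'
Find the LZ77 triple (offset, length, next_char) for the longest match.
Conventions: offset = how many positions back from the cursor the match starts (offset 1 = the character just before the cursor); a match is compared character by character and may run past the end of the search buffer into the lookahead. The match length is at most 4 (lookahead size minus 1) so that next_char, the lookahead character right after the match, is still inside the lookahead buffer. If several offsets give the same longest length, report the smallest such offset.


Try each offset into the search buffer:
  offset=1 (pos 4, char 'c'): match length 1
  offset=2 (pos 3, char 'b'): match length 0
  offset=3 (pos 2, char 'd'): match length 0
  offset=4 (pos 1, char 'c'): match length 4
  offset=5 (pos 0, char 'c'): match length 1
Longest match has length 4 at offset 4.
next_char = character at position 5 + 4 = 9 -> 'd'

Best match: offset=4, length=4 (matching 'cdbc' starting at position 1)
LZ77 triple: (4, 4, 'd')


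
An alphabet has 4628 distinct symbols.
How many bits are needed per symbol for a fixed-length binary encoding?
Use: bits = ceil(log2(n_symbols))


log2(4628) = 12.1762
Bracket: 2^12 = 4096 < 4628 <= 2^13 = 8192
So ceil(log2(4628)) = 13

bits = ceil(log2(4628)) = ceil(12.1762) = 13 bits


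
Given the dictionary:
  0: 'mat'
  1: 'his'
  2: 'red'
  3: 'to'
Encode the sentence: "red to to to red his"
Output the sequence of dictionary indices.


Look up each word in the dictionary:
  'red' -> 2
  'to' -> 3
  'to' -> 3
  'to' -> 3
  'red' -> 2
  'his' -> 1

Encoded: [2, 3, 3, 3, 2, 1]


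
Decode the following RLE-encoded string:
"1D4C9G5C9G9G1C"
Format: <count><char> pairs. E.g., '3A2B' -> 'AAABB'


Expanding each <count><char> pair:
  1D -> 'D'
  4C -> 'CCCC'
  9G -> 'GGGGGGGGG'
  5C -> 'CCCCC'
  9G -> 'GGGGGGGGG'
  9G -> 'GGGGGGGGG'
  1C -> 'C'

Decoded = DCCCCGGGGGGGGGCCCCCGGGGGGGGGGGGGGGGGGC


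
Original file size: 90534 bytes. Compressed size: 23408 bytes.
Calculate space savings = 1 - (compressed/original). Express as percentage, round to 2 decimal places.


ratio = compressed/original = 23408/90534 = 0.258555
savings = 1 - ratio = 1 - 0.258555 = 0.741445
as a percentage: 0.741445 * 100 = 74.14%

Space savings = 1 - 23408/90534 = 74.14%


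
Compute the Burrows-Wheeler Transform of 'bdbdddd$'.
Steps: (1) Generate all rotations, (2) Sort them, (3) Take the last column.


Rotations (sorted):
  0: $bdbdddd -> last char: d
  1: bdbdddd$ -> last char: $
  2: bdddd$bd -> last char: d
  3: d$bdbddd -> last char: d
  4: dbdddd$b -> last char: b
  5: dd$bdbdd -> last char: d
  6: ddd$bdbd -> last char: d
  7: dddd$bdb -> last char: b


BWT = d$ddbddb


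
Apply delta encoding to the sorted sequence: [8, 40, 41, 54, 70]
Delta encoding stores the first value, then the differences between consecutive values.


First value: 8
Deltas:
  40 - 8 = 32
  41 - 40 = 1
  54 - 41 = 13
  70 - 54 = 16


Delta encoded: [8, 32, 1, 13, 16]


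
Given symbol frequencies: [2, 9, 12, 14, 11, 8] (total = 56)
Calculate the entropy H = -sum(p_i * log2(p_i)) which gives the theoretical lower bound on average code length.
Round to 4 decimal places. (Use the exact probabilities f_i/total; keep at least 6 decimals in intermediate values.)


Per-symbol terms -p_i * log2(p_i) with p_i = f_i/56:
  p = 2/56 = 0.035714: log2(p) = -4.807355, -p*log2(p) = 0.171691
  p = 9/56 = 0.160714: log2(p) = -2.637430, -p*log2(p) = 0.423873
  p = 12/56 = 0.214286: log2(p) = -2.222392, -p*log2(p) = 0.476227
  p = 14/56 = 0.250000: log2(p) = -2.000000, -p*log2(p) = 0.500000
  p = 11/56 = 0.196429: log2(p) = -2.347923, -p*log2(p) = 0.461199
  p = 8/56 = 0.142857: log2(p) = -2.807355, -p*log2(p) = 0.401051
H = 0.171691 + 0.423873 + 0.476227 + 0.500000 + 0.461199 + 0.401051 = 2.434041

H = 2.434 bits/symbol


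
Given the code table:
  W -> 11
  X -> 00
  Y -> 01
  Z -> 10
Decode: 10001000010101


Decoding:
10 -> Z
00 -> X
10 -> Z
00 -> X
01 -> Y
01 -> Y
01 -> Y


Result: ZXZXYYY


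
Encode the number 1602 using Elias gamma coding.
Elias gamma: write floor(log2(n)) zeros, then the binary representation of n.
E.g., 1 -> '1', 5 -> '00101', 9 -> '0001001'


num_bits = floor(log2(1602)) + 1 = 11
leading_zeros = num_bits - 1 = 10
binary(1602) = 11001000010

Elias gamma(1602) = '0000000000' + '11001000010' = 000000000011001000010 (21 bits)


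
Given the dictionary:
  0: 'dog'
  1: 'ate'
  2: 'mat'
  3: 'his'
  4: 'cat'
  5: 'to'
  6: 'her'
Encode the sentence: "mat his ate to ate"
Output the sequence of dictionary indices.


Look up each word in the dictionary:
  'mat' -> 2
  'his' -> 3
  'ate' -> 1
  'to' -> 5
  'ate' -> 1

Encoded: [2, 3, 1, 5, 1]


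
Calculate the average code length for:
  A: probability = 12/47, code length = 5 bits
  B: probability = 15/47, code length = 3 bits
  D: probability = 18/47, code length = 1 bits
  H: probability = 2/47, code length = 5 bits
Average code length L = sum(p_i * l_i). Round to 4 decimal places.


Weighted contributions p_i * l_i:
  A: (12/47) * 5 = 60/47
  B: (15/47) * 3 = 45/47
  D: (18/47) * 1 = 18/47
  H: (2/47) * 5 = 10/47
Sum = (60 + 45 + 18 + 10)/47 = 133/47

L = 133/47 = 2.8298 bits/symbol


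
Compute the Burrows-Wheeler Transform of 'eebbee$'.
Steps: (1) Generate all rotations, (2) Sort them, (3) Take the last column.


Rotations (sorted):
  0: $eebbee -> last char: e
  1: bbee$ee -> last char: e
  2: bee$eeb -> last char: b
  3: e$eebbe -> last char: e
  4: ebbee$e -> last char: e
  5: ee$eebb -> last char: b
  6: eebbee$ -> last char: $


BWT = eebeeb$


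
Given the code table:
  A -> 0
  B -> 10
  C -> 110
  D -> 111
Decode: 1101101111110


Decoding:
110 -> C
110 -> C
111 -> D
111 -> D
0 -> A


Result: CCDDA


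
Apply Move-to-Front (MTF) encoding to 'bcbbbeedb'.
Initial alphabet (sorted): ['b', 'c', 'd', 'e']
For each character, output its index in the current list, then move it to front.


MTF encoding:
'b': index 0 in ['b', 'c', 'd', 'e'] -> ['b', 'c', 'd', 'e']
'c': index 1 in ['b', 'c', 'd', 'e'] -> ['c', 'b', 'd', 'e']
'b': index 1 in ['c', 'b', 'd', 'e'] -> ['b', 'c', 'd', 'e']
'b': index 0 in ['b', 'c', 'd', 'e'] -> ['b', 'c', 'd', 'e']
'b': index 0 in ['b', 'c', 'd', 'e'] -> ['b', 'c', 'd', 'e']
'e': index 3 in ['b', 'c', 'd', 'e'] -> ['e', 'b', 'c', 'd']
'e': index 0 in ['e', 'b', 'c', 'd'] -> ['e', 'b', 'c', 'd']
'd': index 3 in ['e', 'b', 'c', 'd'] -> ['d', 'e', 'b', 'c']
'b': index 2 in ['d', 'e', 'b', 'c'] -> ['b', 'd', 'e', 'c']


Output: [0, 1, 1, 0, 0, 3, 0, 3, 2]


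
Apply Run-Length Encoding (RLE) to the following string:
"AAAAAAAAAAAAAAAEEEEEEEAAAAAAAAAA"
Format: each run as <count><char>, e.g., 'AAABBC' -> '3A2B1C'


Scanning runs left to right:
  i=0: run of 'A' x 15 -> '15A'
  i=15: run of 'E' x 7 -> '7E'
  i=22: run of 'A' x 10 -> '10A'

RLE = 15A7E10A


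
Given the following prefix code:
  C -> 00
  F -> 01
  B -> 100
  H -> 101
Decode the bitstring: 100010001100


Decoding step by step:
Bits 100 -> B
Bits 01 -> F
Bits 00 -> C
Bits 01 -> F
Bits 100 -> B


Decoded message: BFCFB


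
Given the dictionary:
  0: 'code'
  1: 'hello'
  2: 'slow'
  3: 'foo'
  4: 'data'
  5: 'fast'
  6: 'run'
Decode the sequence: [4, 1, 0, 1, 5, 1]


Look up each index in the dictionary:
  4 -> 'data'
  1 -> 'hello'
  0 -> 'code'
  1 -> 'hello'
  5 -> 'fast'
  1 -> 'hello'

Decoded: "data hello code hello fast hello"


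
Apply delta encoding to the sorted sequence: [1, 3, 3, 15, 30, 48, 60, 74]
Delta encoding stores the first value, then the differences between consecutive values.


First value: 1
Deltas:
  3 - 1 = 2
  3 - 3 = 0
  15 - 3 = 12
  30 - 15 = 15
  48 - 30 = 18
  60 - 48 = 12
  74 - 60 = 14


Delta encoded: [1, 2, 0, 12, 15, 18, 12, 14]


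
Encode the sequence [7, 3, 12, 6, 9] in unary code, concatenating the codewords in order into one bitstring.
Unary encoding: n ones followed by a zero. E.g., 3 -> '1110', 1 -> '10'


Encode each number as n ones followed by a terminating 0:
  7 -> 11111110 (8 bits)
  3 -> 1110 (4 bits)
  12 -> 1111111111110 (13 bits)
  6 -> 1111110 (7 bits)
  9 -> 1111111110 (10 bits)
Total length = 8 + 4 + 13 + 7 + 10 = 42 bits.

Unary([7, 3, 12, 6, 9]) = 111111101110111111111111011111101111111110 (42 bits)


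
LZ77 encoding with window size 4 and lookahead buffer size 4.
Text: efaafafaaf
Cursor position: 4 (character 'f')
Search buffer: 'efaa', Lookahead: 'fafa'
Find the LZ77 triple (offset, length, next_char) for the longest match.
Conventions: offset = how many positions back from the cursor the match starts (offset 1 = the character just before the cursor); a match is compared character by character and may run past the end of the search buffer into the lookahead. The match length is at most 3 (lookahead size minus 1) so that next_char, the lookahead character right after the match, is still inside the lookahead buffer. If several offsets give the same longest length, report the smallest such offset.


Try each offset into the search buffer:
  offset=1 (pos 3, char 'a'): match length 0
  offset=2 (pos 2, char 'a'): match length 0
  offset=3 (pos 1, char 'f'): match length 2
  offset=4 (pos 0, char 'e'): match length 0
Longest match has length 2 at offset 3.
next_char = character at position 4 + 2 = 6 -> 'f'

Best match: offset=3, length=2 (matching 'fa' starting at position 1)
LZ77 triple: (3, 2, 'f')


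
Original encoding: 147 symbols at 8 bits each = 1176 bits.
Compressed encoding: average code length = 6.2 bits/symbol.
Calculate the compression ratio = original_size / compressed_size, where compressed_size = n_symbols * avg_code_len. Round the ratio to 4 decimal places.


original_size = n_symbols * orig_bits = 147 * 8 = 1176 bits
compressed_size = n_symbols * avg_code_len = 147 * 6.2 = 911.4 bits
ratio = original_size / compressed_size = 1176 / 911.4 = 1.2903

Compression ratio = 1.2903


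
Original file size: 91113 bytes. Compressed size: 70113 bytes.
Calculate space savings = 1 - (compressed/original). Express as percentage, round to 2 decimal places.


ratio = compressed/original = 70113/91113 = 0.769517
savings = 1 - ratio = 1 - 0.769517 = 0.230483
as a percentage: 0.230483 * 100 = 23.05%

Space savings = 1 - 70113/91113 = 23.05%


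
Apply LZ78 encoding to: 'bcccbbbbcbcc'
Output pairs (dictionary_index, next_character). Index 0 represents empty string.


LZ78 encoding steps:
Dictionary: {0: ''}
Step 1: w='' (idx 0), next='b' -> output (0, 'b'), add 'b' as idx 1
Step 2: w='' (idx 0), next='c' -> output (0, 'c'), add 'c' as idx 2
Step 3: w='c' (idx 2), next='c' -> output (2, 'c'), add 'cc' as idx 3
Step 4: w='b' (idx 1), next='b' -> output (1, 'b'), add 'bb' as idx 4
Step 5: w='bb' (idx 4), next='c' -> output (4, 'c'), add 'bbc' as idx 5
Step 6: w='b' (idx 1), next='c' -> output (1, 'c'), add 'bc' as idx 6
Step 7: w='c' (idx 2), end of input -> output (2, '')


Encoded: [(0, 'b'), (0, 'c'), (2, 'c'), (1, 'b'), (4, 'c'), (1, 'c'), (2, '')]


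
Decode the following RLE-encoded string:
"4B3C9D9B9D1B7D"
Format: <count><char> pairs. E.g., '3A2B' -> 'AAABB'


Expanding each <count><char> pair:
  4B -> 'BBBB'
  3C -> 'CCC'
  9D -> 'DDDDDDDDD'
  9B -> 'BBBBBBBBB'
  9D -> 'DDDDDDDDD'
  1B -> 'B'
  7D -> 'DDDDDDD'

Decoded = BBBBCCCDDDDDDDDDBBBBBBBBBDDDDDDDDDBDDDDDDD


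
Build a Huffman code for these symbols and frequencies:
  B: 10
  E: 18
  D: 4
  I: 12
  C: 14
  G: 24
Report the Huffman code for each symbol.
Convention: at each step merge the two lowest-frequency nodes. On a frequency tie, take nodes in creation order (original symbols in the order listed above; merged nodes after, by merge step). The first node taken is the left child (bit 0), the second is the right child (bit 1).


Huffman tree construction:
Step 1: Merge D(4) + B(10) = 14
Step 2: Merge I(12) + C(14) = 26
Step 3: Merge (D+B)(14) + E(18) = 32
Step 4: Merge G(24) + (I+C)(26) = 50
Step 5: Merge ((D+B)+E)(32) + (G+(I+C))(50) = 82
Read each symbol's code off the tree from the root (left child = 0, right child = 1).

Codes:
  B: 001 (length 3)
  E: 01 (length 2)
  D: 000 (length 3)
  I: 110 (length 3)
  C: 111 (length 3)
  G: 10 (length 2)
Average code length: 204/82 = 2.4878 bits/symbol


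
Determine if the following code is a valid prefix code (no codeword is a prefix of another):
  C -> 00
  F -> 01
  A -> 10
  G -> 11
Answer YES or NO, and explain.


Checking each pair (does one codeword prefix another?):
  C='00' vs F='01': no prefix
  C='00' vs A='10': no prefix
  C='00' vs G='11': no prefix
  F='01' vs C='00': no prefix
  F='01' vs A='10': no prefix
  F='01' vs G='11': no prefix
  A='10' vs C='00': no prefix
  A='10' vs F='01': no prefix
  A='10' vs G='11': no prefix
  G='11' vs C='00': no prefix
  G='11' vs F='01': no prefix
  G='11' vs A='10': no prefix
No violation found over all pairs.

YES -- this is a valid prefix code. No codeword is a prefix of any other codeword.


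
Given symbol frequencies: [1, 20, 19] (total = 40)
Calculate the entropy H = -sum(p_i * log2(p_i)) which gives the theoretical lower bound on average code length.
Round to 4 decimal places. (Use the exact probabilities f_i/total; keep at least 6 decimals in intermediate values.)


Per-symbol terms -p_i * log2(p_i) with p_i = f_i/40:
  p = 1/40 = 0.025000: log2(p) = -5.321928, -p*log2(p) = 0.133048
  p = 20/40 = 0.500000: log2(p) = -1.000000, -p*log2(p) = 0.500000
  p = 19/40 = 0.475000: log2(p) = -1.074001, -p*log2(p) = 0.510150
H = 0.133048 + 0.500000 + 0.510150 = 1.143198

H = 1.1432 bits/symbol


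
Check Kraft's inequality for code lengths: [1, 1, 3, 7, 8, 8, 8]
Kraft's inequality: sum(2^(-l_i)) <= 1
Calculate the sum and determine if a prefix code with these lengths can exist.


Sum = 2^(-1) + 2^(-1) + 2^(-3) + 2^(-7) + 2^(-8) + 2^(-8) + 2^(-8)
    = 0.5 + 0.5 + 0.125 + 0.0078125 + 0.00390625 + 0.00390625 + 0.00390625
    = 293/256 = 1.14453125
Since 1.14453125 > 1, Kraft's inequality is NOT satisfied.
A prefix code with these lengths CANNOT exist.

Kraft sum = 1.14453125. Not satisfied.


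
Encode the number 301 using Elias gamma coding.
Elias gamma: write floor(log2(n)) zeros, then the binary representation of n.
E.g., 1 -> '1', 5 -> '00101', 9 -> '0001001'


num_bits = floor(log2(301)) + 1 = 9
leading_zeros = num_bits - 1 = 8
binary(301) = 100101101

Elias gamma(301) = '00000000' + '100101101' = 00000000100101101 (17 bits)


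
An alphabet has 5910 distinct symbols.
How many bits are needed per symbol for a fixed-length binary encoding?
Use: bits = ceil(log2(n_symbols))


log2(5910) = 12.5289
Bracket: 2^12 = 4096 < 5910 <= 2^13 = 8192
So ceil(log2(5910)) = 13

bits = ceil(log2(5910)) = ceil(12.5289) = 13 bits


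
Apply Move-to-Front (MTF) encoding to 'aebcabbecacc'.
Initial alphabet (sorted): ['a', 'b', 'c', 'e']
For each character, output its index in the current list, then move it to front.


MTF encoding:
'a': index 0 in ['a', 'b', 'c', 'e'] -> ['a', 'b', 'c', 'e']
'e': index 3 in ['a', 'b', 'c', 'e'] -> ['e', 'a', 'b', 'c']
'b': index 2 in ['e', 'a', 'b', 'c'] -> ['b', 'e', 'a', 'c']
'c': index 3 in ['b', 'e', 'a', 'c'] -> ['c', 'b', 'e', 'a']
'a': index 3 in ['c', 'b', 'e', 'a'] -> ['a', 'c', 'b', 'e']
'b': index 2 in ['a', 'c', 'b', 'e'] -> ['b', 'a', 'c', 'e']
'b': index 0 in ['b', 'a', 'c', 'e'] -> ['b', 'a', 'c', 'e']
'e': index 3 in ['b', 'a', 'c', 'e'] -> ['e', 'b', 'a', 'c']
'c': index 3 in ['e', 'b', 'a', 'c'] -> ['c', 'e', 'b', 'a']
'a': index 3 in ['c', 'e', 'b', 'a'] -> ['a', 'c', 'e', 'b']
'c': index 1 in ['a', 'c', 'e', 'b'] -> ['c', 'a', 'e', 'b']
'c': index 0 in ['c', 'a', 'e', 'b'] -> ['c', 'a', 'e', 'b']


Output: [0, 3, 2, 3, 3, 2, 0, 3, 3, 3, 1, 0]


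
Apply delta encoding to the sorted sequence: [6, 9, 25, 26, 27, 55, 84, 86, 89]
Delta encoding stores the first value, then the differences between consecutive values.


First value: 6
Deltas:
  9 - 6 = 3
  25 - 9 = 16
  26 - 25 = 1
  27 - 26 = 1
  55 - 27 = 28
  84 - 55 = 29
  86 - 84 = 2
  89 - 86 = 3


Delta encoded: [6, 3, 16, 1, 1, 28, 29, 2, 3]


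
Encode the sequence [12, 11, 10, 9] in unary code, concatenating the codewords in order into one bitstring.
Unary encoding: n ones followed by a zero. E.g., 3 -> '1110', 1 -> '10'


Encode each number as n ones followed by a terminating 0:
  12 -> 1111111111110 (13 bits)
  11 -> 111111111110 (12 bits)
  10 -> 11111111110 (11 bits)
  9 -> 1111111110 (10 bits)
Total length = 13 + 12 + 11 + 10 = 46 bits.

Unary([12, 11, 10, 9]) = 1111111111110111111111110111111111101111111110 (46 bits)


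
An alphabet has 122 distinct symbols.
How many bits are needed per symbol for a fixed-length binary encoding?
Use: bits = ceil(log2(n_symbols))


log2(122) = 6.9307
Bracket: 2^6 = 64 < 122 <= 2^7 = 128
So ceil(log2(122)) = 7

bits = ceil(log2(122)) = ceil(6.9307) = 7 bits


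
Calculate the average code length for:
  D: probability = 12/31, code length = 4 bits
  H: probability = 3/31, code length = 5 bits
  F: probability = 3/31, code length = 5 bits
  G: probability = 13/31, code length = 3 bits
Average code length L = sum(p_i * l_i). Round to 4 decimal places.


Weighted contributions p_i * l_i:
  D: (12/31) * 4 = 48/31
  H: (3/31) * 5 = 15/31
  F: (3/31) * 5 = 15/31
  G: (13/31) * 3 = 39/31
Sum = (48 + 15 + 15 + 39)/31 = 117/31

L = 117/31 = 3.7742 bits/symbol


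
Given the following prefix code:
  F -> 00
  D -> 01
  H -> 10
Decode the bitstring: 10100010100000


Decoding step by step:
Bits 10 -> H
Bits 10 -> H
Bits 00 -> F
Bits 10 -> H
Bits 10 -> H
Bits 00 -> F
Bits 00 -> F


Decoded message: HHFHHFF


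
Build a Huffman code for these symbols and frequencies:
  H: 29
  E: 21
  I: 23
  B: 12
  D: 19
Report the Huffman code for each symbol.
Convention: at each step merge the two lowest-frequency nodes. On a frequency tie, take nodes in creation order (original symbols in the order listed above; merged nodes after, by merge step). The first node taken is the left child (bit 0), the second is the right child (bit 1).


Huffman tree construction:
Step 1: Merge B(12) + D(19) = 31
Step 2: Merge E(21) + I(23) = 44
Step 3: Merge H(29) + (B+D)(31) = 60
Step 4: Merge (E+I)(44) + (H+(B+D))(60) = 104
Read each symbol's code off the tree from the root (left child = 0, right child = 1).

Codes:
  H: 10 (length 2)
  E: 00 (length 2)
  I: 01 (length 2)
  B: 110 (length 3)
  D: 111 (length 3)
Average code length: 239/104 = 2.2981 bits/symbol


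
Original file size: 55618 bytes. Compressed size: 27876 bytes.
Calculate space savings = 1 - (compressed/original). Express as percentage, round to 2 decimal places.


ratio = compressed/original = 27876/55618 = 0.501205
savings = 1 - ratio = 1 - 0.501205 = 0.498795
as a percentage: 0.498795 * 100 = 49.88%

Space savings = 1 - 27876/55618 = 49.88%


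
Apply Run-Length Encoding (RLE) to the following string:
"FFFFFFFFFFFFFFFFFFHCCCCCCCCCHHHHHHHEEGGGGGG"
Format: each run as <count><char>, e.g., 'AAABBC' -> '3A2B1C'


Scanning runs left to right:
  i=0: run of 'F' x 18 -> '18F'
  i=18: run of 'H' x 1 -> '1H'
  i=19: run of 'C' x 9 -> '9C'
  i=28: run of 'H' x 7 -> '7H'
  i=35: run of 'E' x 2 -> '2E'
  i=37: run of 'G' x 6 -> '6G'

RLE = 18F1H9C7H2E6G


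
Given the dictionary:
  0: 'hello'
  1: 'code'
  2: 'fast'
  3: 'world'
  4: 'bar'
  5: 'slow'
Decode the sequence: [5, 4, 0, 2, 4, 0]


Look up each index in the dictionary:
  5 -> 'slow'
  4 -> 'bar'
  0 -> 'hello'
  2 -> 'fast'
  4 -> 'bar'
  0 -> 'hello'

Decoded: "slow bar hello fast bar hello"


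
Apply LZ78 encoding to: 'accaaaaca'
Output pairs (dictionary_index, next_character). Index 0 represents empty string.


LZ78 encoding steps:
Dictionary: {0: ''}
Step 1: w='' (idx 0), next='a' -> output (0, 'a'), add 'a' as idx 1
Step 2: w='' (idx 0), next='c' -> output (0, 'c'), add 'c' as idx 2
Step 3: w='c' (idx 2), next='a' -> output (2, 'a'), add 'ca' as idx 3
Step 4: w='a' (idx 1), next='a' -> output (1, 'a'), add 'aa' as idx 4
Step 5: w='a' (idx 1), next='c' -> output (1, 'c'), add 'ac' as idx 5
Step 6: w='a' (idx 1), end of input -> output (1, '')


Encoded: [(0, 'a'), (0, 'c'), (2, 'a'), (1, 'a'), (1, 'c'), (1, '')]


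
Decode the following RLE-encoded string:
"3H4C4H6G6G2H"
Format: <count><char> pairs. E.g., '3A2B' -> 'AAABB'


Expanding each <count><char> pair:
  3H -> 'HHH'
  4C -> 'CCCC'
  4H -> 'HHHH'
  6G -> 'GGGGGG'
  6G -> 'GGGGGG'
  2H -> 'HH'

Decoded = HHHCCCCHHHHGGGGGGGGGGGGHH


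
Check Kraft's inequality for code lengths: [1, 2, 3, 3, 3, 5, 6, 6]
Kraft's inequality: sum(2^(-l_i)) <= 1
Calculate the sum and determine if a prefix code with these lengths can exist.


Sum = 2^(-1) + 2^(-2) + 2^(-3) + 2^(-3) + 2^(-3) + 2^(-5) + 2^(-6) + 2^(-6)
    = 0.5 + 0.25 + 0.125 + 0.125 + 0.125 + 0.03125 + 0.015625 + 0.015625
    = 76/64 = 1.1875
Since 1.1875 > 1, Kraft's inequality is NOT satisfied.
A prefix code with these lengths CANNOT exist.

Kraft sum = 1.1875. Not satisfied.


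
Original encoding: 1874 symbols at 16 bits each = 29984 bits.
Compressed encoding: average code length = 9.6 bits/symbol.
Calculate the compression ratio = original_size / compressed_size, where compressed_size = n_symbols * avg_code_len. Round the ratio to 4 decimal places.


original_size = n_symbols * orig_bits = 1874 * 16 = 29984 bits
compressed_size = n_symbols * avg_code_len = 1874 * 9.6 = 17990.4 bits
ratio = original_size / compressed_size = 29984 / 17990.4 = 1.6667

Compression ratio = 1.6667


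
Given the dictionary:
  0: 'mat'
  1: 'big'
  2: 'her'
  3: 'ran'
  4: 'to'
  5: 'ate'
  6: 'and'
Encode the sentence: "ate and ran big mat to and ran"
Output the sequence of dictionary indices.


Look up each word in the dictionary:
  'ate' -> 5
  'and' -> 6
  'ran' -> 3
  'big' -> 1
  'mat' -> 0
  'to' -> 4
  'and' -> 6
  'ran' -> 3

Encoded: [5, 6, 3, 1, 0, 4, 6, 3]


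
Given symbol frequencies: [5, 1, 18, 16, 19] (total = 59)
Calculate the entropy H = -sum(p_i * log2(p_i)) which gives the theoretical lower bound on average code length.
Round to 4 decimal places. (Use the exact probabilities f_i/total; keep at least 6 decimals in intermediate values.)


Per-symbol terms -p_i * log2(p_i) with p_i = f_i/59:
  p = 5/59 = 0.084746: log2(p) = -3.560715, -p*log2(p) = 0.301756
  p = 1/59 = 0.016949: log2(p) = -5.882643, -p*log2(p) = 0.099706
  p = 18/59 = 0.305085: log2(p) = -1.712718, -p*log2(p) = 0.522524
  p = 16/59 = 0.271186: log2(p) = -1.882643, -p*log2(p) = 0.510547
  p = 19/59 = 0.322034: log2(p) = -1.634716, -p*log2(p) = 0.526434
H = 0.301756 + 0.099706 + 0.522524 + 0.510547 + 0.526434 = 1.960967

H = 1.961 bits/symbol


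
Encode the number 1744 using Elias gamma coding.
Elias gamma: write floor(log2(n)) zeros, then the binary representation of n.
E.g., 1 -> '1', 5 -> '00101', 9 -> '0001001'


num_bits = floor(log2(1744)) + 1 = 11
leading_zeros = num_bits - 1 = 10
binary(1744) = 11011010000

Elias gamma(1744) = '0000000000' + '11011010000' = 000000000011011010000 (21 bits)


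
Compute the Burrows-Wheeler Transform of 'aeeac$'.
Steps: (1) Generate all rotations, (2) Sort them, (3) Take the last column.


Rotations (sorted):
  0: $aeeac -> last char: c
  1: ac$aee -> last char: e
  2: aeeac$ -> last char: $
  3: c$aeea -> last char: a
  4: eac$ae -> last char: e
  5: eeac$a -> last char: a


BWT = ce$aea


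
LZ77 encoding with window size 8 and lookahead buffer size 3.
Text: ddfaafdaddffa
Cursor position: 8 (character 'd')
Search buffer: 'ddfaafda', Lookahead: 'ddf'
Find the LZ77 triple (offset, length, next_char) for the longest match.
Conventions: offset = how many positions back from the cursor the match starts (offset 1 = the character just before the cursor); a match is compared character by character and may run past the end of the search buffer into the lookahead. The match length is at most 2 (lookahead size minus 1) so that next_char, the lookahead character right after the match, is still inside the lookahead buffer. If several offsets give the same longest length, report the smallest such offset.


Try each offset into the search buffer:
  offset=1 (pos 7, char 'a'): match length 0
  offset=2 (pos 6, char 'd'): match length 1
  offset=3 (pos 5, char 'f'): match length 0
  offset=4 (pos 4, char 'a'): match length 0
  offset=5 (pos 3, char 'a'): match length 0
  offset=6 (pos 2, char 'f'): match length 0
  offset=7 (pos 1, char 'd'): match length 1
  offset=8 (pos 0, char 'd'): match length 2
Longest match has length 2 at offset 8.
next_char = character at position 8 + 2 = 10 -> 'f'

Best match: offset=8, length=2 (matching 'dd' starting at position 0)
LZ77 triple: (8, 2, 'f')


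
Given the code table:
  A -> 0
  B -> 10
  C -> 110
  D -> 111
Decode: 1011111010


Decoding:
10 -> B
111 -> D
110 -> C
10 -> B


Result: BDCB


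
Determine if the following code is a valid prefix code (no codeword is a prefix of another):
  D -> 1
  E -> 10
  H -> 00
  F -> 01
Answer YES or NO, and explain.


Checking each pair (does one codeword prefix another?):
  D='1' vs E='10': prefix -- VIOLATION

NO -- this is NOT a valid prefix code. D (1) is a prefix of E (10).


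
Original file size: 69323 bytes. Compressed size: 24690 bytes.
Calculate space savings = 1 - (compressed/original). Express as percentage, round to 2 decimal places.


ratio = compressed/original = 24690/69323 = 0.356159
savings = 1 - ratio = 1 - 0.356159 = 0.643841
as a percentage: 0.643841 * 100 = 64.38%

Space savings = 1 - 24690/69323 = 64.38%


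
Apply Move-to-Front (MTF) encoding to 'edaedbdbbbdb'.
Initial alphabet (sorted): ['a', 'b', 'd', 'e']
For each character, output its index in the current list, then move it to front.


MTF encoding:
'e': index 3 in ['a', 'b', 'd', 'e'] -> ['e', 'a', 'b', 'd']
'd': index 3 in ['e', 'a', 'b', 'd'] -> ['d', 'e', 'a', 'b']
'a': index 2 in ['d', 'e', 'a', 'b'] -> ['a', 'd', 'e', 'b']
'e': index 2 in ['a', 'd', 'e', 'b'] -> ['e', 'a', 'd', 'b']
'd': index 2 in ['e', 'a', 'd', 'b'] -> ['d', 'e', 'a', 'b']
'b': index 3 in ['d', 'e', 'a', 'b'] -> ['b', 'd', 'e', 'a']
'd': index 1 in ['b', 'd', 'e', 'a'] -> ['d', 'b', 'e', 'a']
'b': index 1 in ['d', 'b', 'e', 'a'] -> ['b', 'd', 'e', 'a']
'b': index 0 in ['b', 'd', 'e', 'a'] -> ['b', 'd', 'e', 'a']
'b': index 0 in ['b', 'd', 'e', 'a'] -> ['b', 'd', 'e', 'a']
'd': index 1 in ['b', 'd', 'e', 'a'] -> ['d', 'b', 'e', 'a']
'b': index 1 in ['d', 'b', 'e', 'a'] -> ['b', 'd', 'e', 'a']


Output: [3, 3, 2, 2, 2, 3, 1, 1, 0, 0, 1, 1]


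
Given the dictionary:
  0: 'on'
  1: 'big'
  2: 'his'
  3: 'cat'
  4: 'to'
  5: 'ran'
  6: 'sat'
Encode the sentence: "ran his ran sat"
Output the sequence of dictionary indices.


Look up each word in the dictionary:
  'ran' -> 5
  'his' -> 2
  'ran' -> 5
  'sat' -> 6

Encoded: [5, 2, 5, 6]


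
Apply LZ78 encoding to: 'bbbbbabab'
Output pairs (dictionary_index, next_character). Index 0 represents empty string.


LZ78 encoding steps:
Dictionary: {0: ''}
Step 1: w='' (idx 0), next='b' -> output (0, 'b'), add 'b' as idx 1
Step 2: w='b' (idx 1), next='b' -> output (1, 'b'), add 'bb' as idx 2
Step 3: w='bb' (idx 2), next='a' -> output (2, 'a'), add 'bba' as idx 3
Step 4: w='b' (idx 1), next='a' -> output (1, 'a'), add 'ba' as idx 4
Step 5: w='b' (idx 1), end of input -> output (1, '')


Encoded: [(0, 'b'), (1, 'b'), (2, 'a'), (1, 'a'), (1, '')]


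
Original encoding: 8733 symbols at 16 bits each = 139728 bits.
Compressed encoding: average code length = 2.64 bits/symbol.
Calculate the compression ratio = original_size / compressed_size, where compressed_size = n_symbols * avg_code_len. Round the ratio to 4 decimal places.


original_size = n_symbols * orig_bits = 8733 * 16 = 139728 bits
compressed_size = n_symbols * avg_code_len = 8733 * 2.64 = 23055.12 bits
ratio = original_size / compressed_size = 139728 / 23055.12 = 6.0606

Compression ratio = 6.0606


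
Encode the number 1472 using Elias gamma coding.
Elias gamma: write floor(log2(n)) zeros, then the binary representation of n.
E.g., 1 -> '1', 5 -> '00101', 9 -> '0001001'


num_bits = floor(log2(1472)) + 1 = 11
leading_zeros = num_bits - 1 = 10
binary(1472) = 10111000000

Elias gamma(1472) = '0000000000' + '10111000000' = 000000000010111000000 (21 bits)


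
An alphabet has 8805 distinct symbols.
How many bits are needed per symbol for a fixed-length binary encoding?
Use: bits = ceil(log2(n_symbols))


log2(8805) = 13.1041
Bracket: 2^13 = 8192 < 8805 <= 2^14 = 16384
So ceil(log2(8805)) = 14

bits = ceil(log2(8805)) = ceil(13.1041) = 14 bits


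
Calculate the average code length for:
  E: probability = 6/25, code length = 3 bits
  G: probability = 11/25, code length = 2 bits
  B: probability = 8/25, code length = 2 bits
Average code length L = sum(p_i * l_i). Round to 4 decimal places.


Weighted contributions p_i * l_i:
  E: (6/25) * 3 = 18/25
  G: (11/25) * 2 = 22/25
  B: (8/25) * 2 = 16/25
Sum = (18 + 22 + 16)/25 = 56/25

L = 56/25 = 2.2400 bits/symbol


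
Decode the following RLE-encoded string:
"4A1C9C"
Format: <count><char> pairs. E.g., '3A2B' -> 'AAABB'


Expanding each <count><char> pair:
  4A -> 'AAAA'
  1C -> 'C'
  9C -> 'CCCCCCCCC'

Decoded = AAAACCCCCCCCCC


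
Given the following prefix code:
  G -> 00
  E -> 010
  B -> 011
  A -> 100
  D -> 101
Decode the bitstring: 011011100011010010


Decoding step by step:
Bits 011 -> B
Bits 011 -> B
Bits 100 -> A
Bits 011 -> B
Bits 010 -> E
Bits 010 -> E


Decoded message: BBABEE


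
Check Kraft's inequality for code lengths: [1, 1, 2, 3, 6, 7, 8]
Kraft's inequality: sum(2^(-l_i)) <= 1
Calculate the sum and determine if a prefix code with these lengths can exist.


Sum = 2^(-1) + 2^(-1) + 2^(-2) + 2^(-3) + 2^(-6) + 2^(-7) + 2^(-8)
    = 0.5 + 0.5 + 0.25 + 0.125 + 0.015625 + 0.0078125 + 0.00390625
    = 359/256 = 1.40234375
Since 1.40234375 > 1, Kraft's inequality is NOT satisfied.
A prefix code with these lengths CANNOT exist.

Kraft sum = 1.40234375. Not satisfied.


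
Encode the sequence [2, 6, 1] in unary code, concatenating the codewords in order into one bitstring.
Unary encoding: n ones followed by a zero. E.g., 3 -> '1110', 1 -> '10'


Encode each number as n ones followed by a terminating 0:
  2 -> 110 (3 bits)
  6 -> 1111110 (7 bits)
  1 -> 10 (2 bits)
Total length = 3 + 7 + 2 = 12 bits.

Unary([2, 6, 1]) = 110111111010 (12 bits)


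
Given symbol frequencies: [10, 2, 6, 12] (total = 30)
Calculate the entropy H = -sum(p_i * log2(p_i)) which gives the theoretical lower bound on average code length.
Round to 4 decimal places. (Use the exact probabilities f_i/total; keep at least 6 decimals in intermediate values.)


Per-symbol terms -p_i * log2(p_i) with p_i = f_i/30:
  p = 10/30 = 0.333333: log2(p) = -1.584963, -p*log2(p) = 0.528321
  p = 2/30 = 0.066667: log2(p) = -3.906891, -p*log2(p) = 0.260459
  p = 6/30 = 0.200000: log2(p) = -2.321928, -p*log2(p) = 0.464386
  p = 12/30 = 0.400000: log2(p) = -1.321928, -p*log2(p) = 0.528771
H = 0.528321 + 0.260459 + 0.464386 + 0.528771 = 1.781937

H = 1.7819 bits/symbol


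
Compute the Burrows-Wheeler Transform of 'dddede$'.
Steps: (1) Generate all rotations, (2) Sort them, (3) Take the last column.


Rotations (sorted):
  0: $dddede -> last char: e
  1: dddede$ -> last char: $
  2: ddede$d -> last char: d
  3: de$ddde -> last char: e
  4: dede$dd -> last char: d
  5: e$ddded -> last char: d
  6: ede$ddd -> last char: d


BWT = e$deddd


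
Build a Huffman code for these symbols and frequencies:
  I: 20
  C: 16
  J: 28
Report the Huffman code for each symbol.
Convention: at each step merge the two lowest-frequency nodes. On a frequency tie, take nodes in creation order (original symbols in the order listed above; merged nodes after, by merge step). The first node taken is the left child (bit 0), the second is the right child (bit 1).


Huffman tree construction:
Step 1: Merge C(16) + I(20) = 36
Step 2: Merge J(28) + (C+I)(36) = 64
Read each symbol's code off the tree from the root (left child = 0, right child = 1).

Codes:
  I: 11 (length 2)
  C: 10 (length 2)
  J: 0 (length 1)
Average code length: 100/64 = 1.5625 bits/symbol


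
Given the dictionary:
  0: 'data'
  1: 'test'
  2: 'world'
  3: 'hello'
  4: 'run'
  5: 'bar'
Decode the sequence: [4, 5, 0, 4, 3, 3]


Look up each index in the dictionary:
  4 -> 'run'
  5 -> 'bar'
  0 -> 'data'
  4 -> 'run'
  3 -> 'hello'
  3 -> 'hello'

Decoded: "run bar data run hello hello"
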